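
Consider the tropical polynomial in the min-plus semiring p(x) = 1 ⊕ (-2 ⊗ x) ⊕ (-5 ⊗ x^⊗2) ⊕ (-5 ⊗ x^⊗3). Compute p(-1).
p(-1) = -8

A tropical monomial a ⊗ x^⊗i evaluates to a + i · x. Evaluating each term at x = -1:
  Term 0 contributes 1 + 0 · -1 = 1
  Term 1 contributes -2 + 1 · -1 = -3
  Term 2 contributes -5 + 2 · -1 = -7
  Term 3 contributes -5 + 3 · -1 = -8
p(-1) = ⊕ of these = min[1, -3, -7, -8] = -8.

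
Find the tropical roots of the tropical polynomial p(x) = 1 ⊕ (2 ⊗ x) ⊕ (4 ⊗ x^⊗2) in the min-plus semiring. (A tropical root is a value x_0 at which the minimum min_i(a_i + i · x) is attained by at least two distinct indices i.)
Roots: {-2, -1}

Each tropical root is a break point of the lower envelope of the lines y = a_i + i · x (there are 3 lines, with slopes 0, 1, ..., 2). Only the lines that attain the minimum somewhere contribute to roots; other lines are dominated. Here the surviving (envelope) indices are i = 2, i = 1, i = 0.
Intersections between consecutive envelope lines give the roots: for adjacent envelope indices i < j the intersection is x = (a_i − a_j) / (j − i). Reading off the sorted break points: {-2, -1}.
Verification: at each break x_0, at least two indices attain the minimum of min_i(a_i + i · x_0).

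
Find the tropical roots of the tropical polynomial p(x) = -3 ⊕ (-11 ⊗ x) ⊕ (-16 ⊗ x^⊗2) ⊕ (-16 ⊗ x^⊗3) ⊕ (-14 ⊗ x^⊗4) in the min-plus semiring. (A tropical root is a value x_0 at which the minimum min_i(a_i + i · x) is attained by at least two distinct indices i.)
Roots: {-2, 0, 5, 8}

Each tropical root is a break point of the lower envelope of the lines y = a_i + i · x (there are 5 lines, with slopes 0, 1, ..., 4). Only the lines that attain the minimum somewhere contribute to roots; other lines are dominated. Here the surviving (envelope) indices are i = 4, i = 3, i = 2, i = 1, i = 0.
Intersections between consecutive envelope lines give the roots: for adjacent envelope indices i < j the intersection is x = (a_i − a_j) / (j − i). Reading off the sorted break points: {-2, 0, 5, 8}.
Verification: at each break x_0, at least two indices attain the minimum of min_i(a_i + i · x_0).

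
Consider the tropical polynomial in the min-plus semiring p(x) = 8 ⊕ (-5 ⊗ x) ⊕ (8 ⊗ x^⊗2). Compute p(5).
p(5) = 0

A tropical monomial a ⊗ x^⊗i evaluates to a + i · x. Evaluating each term at x = 5:
  Term 0 contributes 8 + 0 · 5 = 8
  Term 1 contributes -5 + 1 · 5 = 0
  Term 2 contributes 8 + 2 · 5 = 18
p(5) = ⊕ of these = min[8, 0, 18] = 0.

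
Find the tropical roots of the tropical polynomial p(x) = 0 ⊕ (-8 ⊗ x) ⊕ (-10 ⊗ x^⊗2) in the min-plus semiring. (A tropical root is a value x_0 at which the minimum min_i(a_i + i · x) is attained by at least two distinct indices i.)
Roots: {2, 8}

Each tropical root is a break point of the lower envelope of the lines y = a_i + i · x (there are 3 lines, with slopes 0, 1, ..., 2). Only the lines that attain the minimum somewhere contribute to roots; other lines are dominated. Here the surviving (envelope) indices are i = 2, i = 1, i = 0.
Intersections between consecutive envelope lines give the roots: for adjacent envelope indices i < j the intersection is x = (a_i − a_j) / (j − i). Reading off the sorted break points: {2, 8}.
Verification: at each break x_0, at least two indices attain the minimum of min_i(a_i + i · x_0).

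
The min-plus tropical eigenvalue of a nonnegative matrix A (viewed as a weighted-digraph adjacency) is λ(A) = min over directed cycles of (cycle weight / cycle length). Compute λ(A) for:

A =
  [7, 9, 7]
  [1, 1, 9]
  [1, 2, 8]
λ(A) = 1

Enumerate directed cycles and compute their means (weight / length). Sample:
  cycle 0 → 0: weight = 7, length = 1, mean = 7/1 ≈ 7.000
  cycle 1 → 1: weight = 1, length = 1, mean = 1/1 ≈ 1.000
  cycle 2 → 2: weight = 8, length = 1, mean = 8/1 ≈ 8.000
  cycle 0 → 1 → 0: weight = 10, length = 2, mean = 10/2 ≈ 5.000
  cycle 0 → 2 → 0: weight = 8, length = 2, mean = 8/2 ≈ 4.000
  cycle 1 → 0 → 1: weight = 10, length = 2, mean = 10/2 ≈ 5.000
Minimum mean = 1.000, attained e.g. along the cycle 1 → 1 with weight 1 and length 1. So λ(A) = 1/1 = 1.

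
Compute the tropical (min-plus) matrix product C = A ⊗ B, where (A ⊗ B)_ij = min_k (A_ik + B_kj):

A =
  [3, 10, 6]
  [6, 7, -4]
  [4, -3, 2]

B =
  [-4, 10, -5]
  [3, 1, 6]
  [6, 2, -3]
A ⊗ B =
  [-1, 8, -2]
  [2, -2, -7]
  [0, -2, -1]

Apply the min-plus product entry-by-entry:
  C[0][0] = min over k of (A[0][0] + B[0][0] = 3 + -4 = -1, A[0][1] + B[1][0] = 10 + 3 = 13, A[0][2] + B[2][0] = 6 + 6 = 12) = -1 (attained at k = 0)
  C[0][1] = min over k of (A[0][0] + B[0][1] = 3 + 10 = 13, A[0][1] + B[1][1] = 10 + 1 = 11, A[0][2] + B[2][1] = 6 + 2 = 8) = 8 (attained at k = 2)
  C[0][2] = min over k of (A[0][0] + B[0][2] = 3 + -5 = -2, A[0][1] + B[1][2] = 10 + 6 = 16, A[0][2] + B[2][2] = 6 + -3 = 3) = -2 (attained at k = 0)
  C[1][0] = min over k of (A[1][0] + B[0][0] = 6 + -4 = 2, A[1][1] + B[1][0] = 7 + 3 = 10, A[1][2] + B[2][0] = -4 + 6 = 2) = 2 (attained at k = 0)
  C[1][1] = min over k of (A[1][0] + B[0][1] = 6 + 10 = 16, A[1][1] + B[1][1] = 7 + 1 = 8, A[1][2] + B[2][1] = -4 + 2 = -2) = -2 (attained at k = 2)
  C[1][2] = min over k of (A[1][0] + B[0][2] = 6 + -5 = 1, A[1][1] + B[1][2] = 7 + 6 = 13, A[1][2] + B[2][2] = -4 + -3 = -7) = -7 (attained at k = 2)
  C[2][0] = min over k of (A[2][0] + B[0][0] = 4 + -4 = 0, A[2][1] + B[1][0] = -3 + 3 = 0, A[2][2] + B[2][0] = 2 + 6 = 8) = 0 (attained at k = 0)
  C[2][1] = min over k of (A[2][0] + B[0][1] = 4 + 10 = 14, A[2][1] + B[1][1] = -3 + 1 = -2, A[2][2] + B[2][1] = 2 + 2 = 4) = -2 (attained at k = 1)
  C[2][2] = min over k of (A[2][0] + B[0][2] = 4 + -5 = -1, A[2][1] + B[1][2] = -3 + 6 = 3, A[2][2] + B[2][2] = 2 + -3 = -1) = -1 (attained at k = 0)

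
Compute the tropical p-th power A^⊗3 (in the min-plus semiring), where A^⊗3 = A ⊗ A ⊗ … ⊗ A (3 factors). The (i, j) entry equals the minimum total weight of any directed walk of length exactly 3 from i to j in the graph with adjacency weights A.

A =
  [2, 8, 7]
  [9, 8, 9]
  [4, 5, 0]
A^⊗3 =
  [6, 12, 7]
  [13, 14, 9]
  [4, 5, 0]

Each entry (A^⊗3)_ij equals the minimum over all length-3 walks i = v_0 → v_1 → … → v_3 = j of Σ_t A[v_t][v_{t+1}]. For example, for (i, j) = (0, 2) we minimise over 9 possible intermediate vertex sequences; the minimum is 7, attained along the walk 0 → 2 → 2 → 2.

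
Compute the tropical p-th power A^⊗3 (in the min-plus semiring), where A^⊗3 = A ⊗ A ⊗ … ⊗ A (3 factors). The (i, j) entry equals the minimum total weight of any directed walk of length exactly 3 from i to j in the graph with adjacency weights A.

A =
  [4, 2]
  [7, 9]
A^⊗3 =
  [12, 10]
  [15, 13]

Each entry (A^⊗3)_ij equals the minimum over all length-3 walks i = v_0 → v_1 → … → v_3 = j of Σ_t A[v_t][v_{t+1}]. For example, for (i, j) = (0, 1) we minimise over 4 possible intermediate vertex sequences; the minimum is 10, attained along the walk 0 → 0 → 0 → 1.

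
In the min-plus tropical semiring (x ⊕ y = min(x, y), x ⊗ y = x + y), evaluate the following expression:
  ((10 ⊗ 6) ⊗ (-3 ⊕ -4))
((10 ⊗ 6) ⊗ (-3 ⊕ -4)) = 12

Expand innermost to outermost. Recall ⊕ takes the minimum of its arguments and ⊗ takes their sum. Working out the expression ((10 ⊗ 6) ⊗ (-3 ⊕ -4)) gives 12.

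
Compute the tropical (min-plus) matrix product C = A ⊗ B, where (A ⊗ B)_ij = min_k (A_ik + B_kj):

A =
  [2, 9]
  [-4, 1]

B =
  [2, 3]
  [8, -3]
A ⊗ B =
  [4, 5]
  [-2, -2]

Apply the min-plus product entry-by-entry:
  C[0][0] = min over k of (A[0][0] + B[0][0] = 2 + 2 = 4, A[0][1] + B[1][0] = 9 + 8 = 17) = 4 (attained at k = 0)
  C[0][1] = min over k of (A[0][0] + B[0][1] = 2 + 3 = 5, A[0][1] + B[1][1] = 9 + -3 = 6) = 5 (attained at k = 0)
  C[1][0] = min over k of (A[1][0] + B[0][0] = -4 + 2 = -2, A[1][1] + B[1][0] = 1 + 8 = 9) = -2 (attained at k = 0)
  C[1][1] = min over k of (A[1][0] + B[0][1] = -4 + 3 = -1, A[1][1] + B[1][1] = 1 + -3 = -2) = -2 (attained at k = 1)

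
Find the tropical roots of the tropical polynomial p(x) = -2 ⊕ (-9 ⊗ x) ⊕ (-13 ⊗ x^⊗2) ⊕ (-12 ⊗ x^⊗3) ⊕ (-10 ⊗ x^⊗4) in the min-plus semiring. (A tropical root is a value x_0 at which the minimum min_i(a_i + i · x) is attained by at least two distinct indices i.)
Roots: {-2, -1, 4, 7}

Each tropical root is a break point of the lower envelope of the lines y = a_i + i · x (there are 5 lines, with slopes 0, 1, ..., 4). Only the lines that attain the minimum somewhere contribute to roots; other lines are dominated. Here the surviving (envelope) indices are i = 4, i = 3, i = 2, i = 1, i = 0.
Intersections between consecutive envelope lines give the roots: for adjacent envelope indices i < j the intersection is x = (a_i − a_j) / (j − i). Reading off the sorted break points: {-2, -1, 4, 7}.
Verification: at each break x_0, at least two indices attain the minimum of min_i(a_i + i · x_0).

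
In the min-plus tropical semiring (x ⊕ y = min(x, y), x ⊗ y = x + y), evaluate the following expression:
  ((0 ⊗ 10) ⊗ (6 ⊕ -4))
((0 ⊗ 10) ⊗ (6 ⊕ -4)) = 6

Expand innermost to outermost. Recall ⊕ takes the minimum of its arguments and ⊗ takes their sum. Working out the expression ((0 ⊗ 10) ⊗ (6 ⊕ -4)) gives 6.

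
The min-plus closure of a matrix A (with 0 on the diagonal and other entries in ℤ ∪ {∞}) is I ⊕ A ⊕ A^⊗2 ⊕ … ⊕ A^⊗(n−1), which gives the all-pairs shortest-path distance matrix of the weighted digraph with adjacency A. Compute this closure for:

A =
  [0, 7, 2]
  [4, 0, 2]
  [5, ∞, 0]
Closure =
  [0, 7, 2]
  [4, 0, 2]
  [5, 12, 0]

This is the Floyd-Warshall all-pairs shortest-path computation. For each intermediate vertex k = 0, 1, …, 2, update dist[i][j] ← min(dist[i][j], dist[i][k] + dist[k][j]). The final matrix gives, for each (i, j), the minimum total weight of any directed path from i to j (possibly empty when i = j).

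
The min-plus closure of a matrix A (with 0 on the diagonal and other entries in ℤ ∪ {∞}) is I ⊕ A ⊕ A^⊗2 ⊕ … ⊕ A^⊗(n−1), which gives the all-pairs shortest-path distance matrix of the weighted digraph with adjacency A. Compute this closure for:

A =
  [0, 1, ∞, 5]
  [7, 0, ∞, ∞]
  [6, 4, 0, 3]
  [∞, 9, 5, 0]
Closure =
  [0, 1, 10, 5]
  [7, 0, 17, 12]
  [6, 4, 0, 3]
  [11, 9, 5, 0]

This is the Floyd-Warshall all-pairs shortest-path computation. For each intermediate vertex k = 0, 1, …, 3, update dist[i][j] ← min(dist[i][j], dist[i][k] + dist[k][j]). The final matrix gives, for each (i, j), the minimum total weight of any directed path from i to j (possibly empty when i = j).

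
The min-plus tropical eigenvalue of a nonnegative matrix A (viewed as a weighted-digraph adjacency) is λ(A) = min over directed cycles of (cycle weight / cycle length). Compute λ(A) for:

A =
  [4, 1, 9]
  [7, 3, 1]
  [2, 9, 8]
λ(A) = 4/3

Enumerate directed cycles and compute their means (weight / length). Sample:
  cycle 0 → 0: weight = 4, length = 1, mean = 4/1 ≈ 4.000
  cycle 1 → 1: weight = 3, length = 1, mean = 3/1 ≈ 3.000
  cycle 2 → 2: weight = 8, length = 1, mean = 8/1 ≈ 8.000
  cycle 0 → 1 → 0: weight = 8, length = 2, mean = 8/2 ≈ 4.000
  cycle 0 → 2 → 0: weight = 11, length = 2, mean = 11/2 ≈ 5.500
  cycle 1 → 0 → 1: weight = 8, length = 2, mean = 8/2 ≈ 4.000
Minimum mean = 1.333, attained e.g. along the cycle 0 → 1 → 2 → 0 with weight 4 and length 3. So λ(A) = 4/3 = 4/3.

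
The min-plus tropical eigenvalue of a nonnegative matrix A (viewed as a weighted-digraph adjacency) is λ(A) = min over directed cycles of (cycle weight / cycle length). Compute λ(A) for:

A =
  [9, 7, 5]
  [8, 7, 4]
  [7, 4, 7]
λ(A) = 4

Enumerate directed cycles and compute their means (weight / length). Sample:
  cycle 0 → 0: weight = 9, length = 1, mean = 9/1 ≈ 9.000
  cycle 1 → 1: weight = 7, length = 1, mean = 7/1 ≈ 7.000
  cycle 2 → 2: weight = 7, length = 1, mean = 7/1 ≈ 7.000
  cycle 0 → 1 → 0: weight = 15, length = 2, mean = 15/2 ≈ 7.500
  cycle 0 → 2 → 0: weight = 12, length = 2, mean = 12/2 ≈ 6.000
  cycle 1 → 0 → 1: weight = 15, length = 2, mean = 15/2 ≈ 7.500
Minimum mean = 4.000, attained e.g. along the cycle 1 → 2 → 1 with weight 8 and length 2. So λ(A) = 8/2 = 4.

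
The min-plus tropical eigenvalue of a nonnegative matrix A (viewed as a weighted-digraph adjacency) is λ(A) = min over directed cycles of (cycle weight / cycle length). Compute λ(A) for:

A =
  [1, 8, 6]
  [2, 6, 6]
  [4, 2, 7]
λ(A) = 1

Enumerate directed cycles and compute their means (weight / length). Sample:
  cycle 0 → 0: weight = 1, length = 1, mean = 1/1 ≈ 1.000
  cycle 1 → 1: weight = 6, length = 1, mean = 6/1 ≈ 6.000
  cycle 2 → 2: weight = 7, length = 1, mean = 7/1 ≈ 7.000
  cycle 0 → 1 → 0: weight = 10, length = 2, mean = 10/2 ≈ 5.000
  cycle 0 → 2 → 0: weight = 10, length = 2, mean = 10/2 ≈ 5.000
  cycle 1 → 0 → 1: weight = 10, length = 2, mean = 10/2 ≈ 5.000
Minimum mean = 1.000, attained e.g. along the cycle 0 → 0 with weight 1 and length 1. So λ(A) = 1/1 = 1.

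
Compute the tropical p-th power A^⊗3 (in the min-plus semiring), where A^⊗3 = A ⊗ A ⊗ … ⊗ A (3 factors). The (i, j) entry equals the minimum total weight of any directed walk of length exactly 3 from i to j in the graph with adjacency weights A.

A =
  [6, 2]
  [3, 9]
A^⊗3 =
  [11, 7]
  [8, 11]

Each entry (A^⊗3)_ij equals the minimum over all length-3 walks i = v_0 → v_1 → … → v_3 = j of Σ_t A[v_t][v_{t+1}]. For example, for (i, j) = (0, 1) we minimise over 4 possible intermediate vertex sequences; the minimum is 7, attained along the walk 0 → 1 → 0 → 1.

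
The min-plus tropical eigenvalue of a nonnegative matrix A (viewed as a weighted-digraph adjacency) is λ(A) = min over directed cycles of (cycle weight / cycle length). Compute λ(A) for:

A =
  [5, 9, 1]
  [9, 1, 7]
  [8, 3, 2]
λ(A) = 1

Enumerate directed cycles and compute their means (weight / length). Sample:
  cycle 0 → 0: weight = 5, length = 1, mean = 5/1 ≈ 5.000
  cycle 1 → 1: weight = 1, length = 1, mean = 1/1 ≈ 1.000
  cycle 2 → 2: weight = 2, length = 1, mean = 2/1 ≈ 2.000
  cycle 0 → 1 → 0: weight = 18, length = 2, mean = 18/2 ≈ 9.000
  cycle 0 → 2 → 0: weight = 9, length = 2, mean = 9/2 ≈ 4.500
  cycle 1 → 0 → 1: weight = 18, length = 2, mean = 18/2 ≈ 9.000
Minimum mean = 1.000, attained e.g. along the cycle 1 → 1 with weight 1 and length 1. So λ(A) = 1/1 = 1.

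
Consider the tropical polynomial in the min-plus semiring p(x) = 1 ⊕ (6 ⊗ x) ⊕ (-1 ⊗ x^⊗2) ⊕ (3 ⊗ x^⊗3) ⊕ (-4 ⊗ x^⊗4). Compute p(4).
p(4) = 1

A tropical monomial a ⊗ x^⊗i evaluates to a + i · x. Evaluating each term at x = 4:
  Term 0 contributes 1 + 0 · 4 = 1
  Term 1 contributes 6 + 1 · 4 = 10
  Term 2 contributes -1 + 2 · 4 = 7
  Term 3 contributes 3 + 3 · 4 = 15
  Term 4 contributes -4 + 4 · 4 = 12
p(4) = ⊕ of these = min[1, 10, 7, 15, 12] = 1.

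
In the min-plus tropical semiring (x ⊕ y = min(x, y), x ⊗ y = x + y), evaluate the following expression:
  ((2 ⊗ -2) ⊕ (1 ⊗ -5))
((2 ⊗ -2) ⊕ (1 ⊗ -5)) = -4

Expand innermost to outermost. Recall ⊕ takes the minimum of its arguments and ⊗ takes their sum. Working out the expression ((2 ⊗ -2) ⊕ (1 ⊗ -5)) gives -4.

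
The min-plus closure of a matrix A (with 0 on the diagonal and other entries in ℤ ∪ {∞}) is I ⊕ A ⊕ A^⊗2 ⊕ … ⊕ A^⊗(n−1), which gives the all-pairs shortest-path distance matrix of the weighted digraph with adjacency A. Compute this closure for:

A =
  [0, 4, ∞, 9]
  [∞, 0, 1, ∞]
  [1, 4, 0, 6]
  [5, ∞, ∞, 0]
Closure =
  [0, 4, 5, 9]
  [2, 0, 1, 7]
  [1, 4, 0, 6]
  [5, 9, 10, 0]

This is the Floyd-Warshall all-pairs shortest-path computation. For each intermediate vertex k = 0, 1, …, 3, update dist[i][j] ← min(dist[i][j], dist[i][k] + dist[k][j]). The final matrix gives, for each (i, j), the minimum total weight of any directed path from i to j (possibly empty when i = j).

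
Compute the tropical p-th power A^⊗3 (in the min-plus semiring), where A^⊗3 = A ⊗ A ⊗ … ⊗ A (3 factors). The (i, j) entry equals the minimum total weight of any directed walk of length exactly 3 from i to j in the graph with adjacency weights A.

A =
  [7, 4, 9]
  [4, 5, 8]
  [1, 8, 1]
A^⊗3 =
  [11, 12, 11]
  [10, 13, 10]
  [3, 6, 3]

Each entry (A^⊗3)_ij equals the minimum over all length-3 walks i = v_0 → v_1 → … → v_3 = j of Σ_t A[v_t][v_{t+1}]. For example, for (i, j) = (0, 2) we minimise over 9 possible intermediate vertex sequences; the minimum is 11, attained along the walk 0 → 2 → 2 → 2.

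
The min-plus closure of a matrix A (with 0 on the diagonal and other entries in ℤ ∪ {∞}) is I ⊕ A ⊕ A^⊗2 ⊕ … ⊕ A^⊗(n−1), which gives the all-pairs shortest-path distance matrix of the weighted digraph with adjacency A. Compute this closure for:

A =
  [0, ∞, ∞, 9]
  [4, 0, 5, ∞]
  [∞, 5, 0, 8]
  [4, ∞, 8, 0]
Closure =
  [0, 22, 17, 9]
  [4, 0, 5, 13]
  [9, 5, 0, 8]
  [4, 13, 8, 0]

This is the Floyd-Warshall all-pairs shortest-path computation. For each intermediate vertex k = 0, 1, …, 3, update dist[i][j] ← min(dist[i][j], dist[i][k] + dist[k][j]). The final matrix gives, for each (i, j), the minimum total weight of any directed path from i to j (possibly empty when i = j).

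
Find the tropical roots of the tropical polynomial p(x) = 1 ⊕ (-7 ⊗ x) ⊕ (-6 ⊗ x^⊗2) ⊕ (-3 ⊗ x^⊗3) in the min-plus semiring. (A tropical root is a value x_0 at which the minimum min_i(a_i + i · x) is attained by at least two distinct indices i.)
Roots: {-3, -1, 8}

Each tropical root is a break point of the lower envelope of the lines y = a_i + i · x (there are 4 lines, with slopes 0, 1, ..., 3). Only the lines that attain the minimum somewhere contribute to roots; other lines are dominated. Here the surviving (envelope) indices are i = 3, i = 2, i = 1, i = 0.
Intersections between consecutive envelope lines give the roots: for adjacent envelope indices i < j the intersection is x = (a_i − a_j) / (j − i). Reading off the sorted break points: {-3, -1, 8}.
Verification: at each break x_0, at least two indices attain the minimum of min_i(a_i + i · x_0).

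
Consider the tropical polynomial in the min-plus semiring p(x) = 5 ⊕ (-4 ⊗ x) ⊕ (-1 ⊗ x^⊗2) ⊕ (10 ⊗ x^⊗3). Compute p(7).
p(7) = 3

A tropical monomial a ⊗ x^⊗i evaluates to a + i · x. Evaluating each term at x = 7:
  Term 0 contributes 5 + 0 · 7 = 5
  Term 1 contributes -4 + 1 · 7 = 3
  Term 2 contributes -1 + 2 · 7 = 13
  Term 3 contributes 10 + 3 · 7 = 31
p(7) = ⊕ of these = min[5, 3, 13, 31] = 3.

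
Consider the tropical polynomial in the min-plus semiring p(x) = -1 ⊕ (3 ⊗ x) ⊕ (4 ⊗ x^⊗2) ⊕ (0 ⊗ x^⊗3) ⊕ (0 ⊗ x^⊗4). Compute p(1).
p(1) = -1

A tropical monomial a ⊗ x^⊗i evaluates to a + i · x. Evaluating each term at x = 1:
  Term 0 contributes -1 + 0 · 1 = -1
  Term 1 contributes 3 + 1 · 1 = 4
  Term 2 contributes 4 + 2 · 1 = 6
  Term 3 contributes 0 + 3 · 1 = 3
  Term 4 contributes 0 + 4 · 1 = 4
p(1) = ⊕ of these = min[-1, 4, 6, 3, 4] = -1.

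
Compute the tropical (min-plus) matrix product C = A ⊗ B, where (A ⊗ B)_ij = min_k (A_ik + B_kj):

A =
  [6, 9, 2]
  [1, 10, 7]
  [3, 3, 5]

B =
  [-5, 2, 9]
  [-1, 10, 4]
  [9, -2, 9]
A ⊗ B =
  [1, 0, 11]
  [-4, 3, 10]
  [-2, 3, 7]

Apply the min-plus product entry-by-entry:
  C[0][0] = min over k of (A[0][0] + B[0][0] = 6 + -5 = 1, A[0][1] + B[1][0] = 9 + -1 = 8, A[0][2] + B[2][0] = 2 + 9 = 11) = 1 (attained at k = 0)
  C[0][1] = min over k of (A[0][0] + B[0][1] = 6 + 2 = 8, A[0][1] + B[1][1] = 9 + 10 = 19, A[0][2] + B[2][1] = 2 + -2 = 0) = 0 (attained at k = 2)
  C[0][2] = min over k of (A[0][0] + B[0][2] = 6 + 9 = 15, A[0][1] + B[1][2] = 9 + 4 = 13, A[0][2] + B[2][2] = 2 + 9 = 11) = 11 (attained at k = 2)
  C[1][0] = min over k of (A[1][0] + B[0][0] = 1 + -5 = -4, A[1][1] + B[1][0] = 10 + -1 = 9, A[1][2] + B[2][0] = 7 + 9 = 16) = -4 (attained at k = 0)
  C[1][1] = min over k of (A[1][0] + B[0][1] = 1 + 2 = 3, A[1][1] + B[1][1] = 10 + 10 = 20, A[1][2] + B[2][1] = 7 + -2 = 5) = 3 (attained at k = 0)
  C[1][2] = min over k of (A[1][0] + B[0][2] = 1 + 9 = 10, A[1][1] + B[1][2] = 10 + 4 = 14, A[1][2] + B[2][2] = 7 + 9 = 16) = 10 (attained at k = 0)
  C[2][0] = min over k of (A[2][0] + B[0][0] = 3 + -5 = -2, A[2][1] + B[1][0] = 3 + -1 = 2, A[2][2] + B[2][0] = 5 + 9 = 14) = -2 (attained at k = 0)
  C[2][1] = min over k of (A[2][0] + B[0][1] = 3 + 2 = 5, A[2][1] + B[1][1] = 3 + 10 = 13, A[2][2] + B[2][1] = 5 + -2 = 3) = 3 (attained at k = 2)
  C[2][2] = min over k of (A[2][0] + B[0][2] = 3 + 9 = 12, A[2][1] + B[1][2] = 3 + 4 = 7, A[2][2] + B[2][2] = 5 + 9 = 14) = 7 (attained at k = 1)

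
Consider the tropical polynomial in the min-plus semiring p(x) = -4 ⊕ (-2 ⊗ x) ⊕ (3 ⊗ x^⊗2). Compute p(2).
p(2) = -4

A tropical monomial a ⊗ x^⊗i evaluates to a + i · x. Evaluating each term at x = 2:
  Term 0 contributes -4 + 0 · 2 = -4
  Term 1 contributes -2 + 1 · 2 = 0
  Term 2 contributes 3 + 2 · 2 = 7
p(2) = ⊕ of these = min[-4, 0, 7] = -4.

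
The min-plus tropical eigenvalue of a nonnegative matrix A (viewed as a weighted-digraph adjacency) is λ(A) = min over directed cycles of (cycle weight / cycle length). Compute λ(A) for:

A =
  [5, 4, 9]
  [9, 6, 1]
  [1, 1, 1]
λ(A) = 1

Enumerate directed cycles and compute their means (weight / length). Sample:
  cycle 0 → 0: weight = 5, length = 1, mean = 5/1 ≈ 5.000
  cycle 1 → 1: weight = 6, length = 1, mean = 6/1 ≈ 6.000
  cycle 2 → 2: weight = 1, length = 1, mean = 1/1 ≈ 1.000
  cycle 0 → 1 → 0: weight = 13, length = 2, mean = 13/2 ≈ 6.500
  cycle 0 → 2 → 0: weight = 10, length = 2, mean = 10/2 ≈ 5.000
  cycle 1 → 0 → 1: weight = 13, length = 2, mean = 13/2 ≈ 6.500
Minimum mean = 1.000, attained e.g. along the cycle 2 → 2 with weight 1 and length 1. So λ(A) = 1/1 = 1.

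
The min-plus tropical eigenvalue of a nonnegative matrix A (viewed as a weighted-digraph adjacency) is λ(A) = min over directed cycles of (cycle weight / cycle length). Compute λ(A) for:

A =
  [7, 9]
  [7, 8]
λ(A) = 7

Enumerate directed cycles and compute their means (weight / length). Sample:
  cycle 0 → 0: weight = 7, length = 1, mean = 7/1 ≈ 7.000
  cycle 1 → 1: weight = 8, length = 1, mean = 8/1 ≈ 8.000
  cycle 0 → 1 → 0: weight = 16, length = 2, mean = 16/2 ≈ 8.000
  cycle 1 → 0 → 1: weight = 16, length = 2, mean = 16/2 ≈ 8.000
Minimum mean = 7.000, attained e.g. along the cycle 0 → 0 with weight 7 and length 1. So λ(A) = 7/1 = 7.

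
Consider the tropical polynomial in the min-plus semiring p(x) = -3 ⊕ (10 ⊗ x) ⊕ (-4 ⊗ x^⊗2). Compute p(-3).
p(-3) = -10

A tropical monomial a ⊗ x^⊗i evaluates to a + i · x. Evaluating each term at x = -3:
  Term 0 contributes -3 + 0 · -3 = -3
  Term 1 contributes 10 + 1 · -3 = 7
  Term 2 contributes -4 + 2 · -3 = -10
p(-3) = ⊕ of these = min[-3, 7, -10] = -10.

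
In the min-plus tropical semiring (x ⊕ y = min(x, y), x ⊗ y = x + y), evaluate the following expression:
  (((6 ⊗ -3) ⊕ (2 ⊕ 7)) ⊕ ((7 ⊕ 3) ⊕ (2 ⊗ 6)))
(((6 ⊗ -3) ⊕ (2 ⊕ 7)) ⊕ ((7 ⊕ 3) ⊕ (2 ⊗ 6))) = 2

Expand innermost to outermost. Recall ⊕ takes the minimum of its arguments and ⊗ takes their sum. Working out the expression (((6 ⊗ -3) ⊕ (2 ⊕ 7)) ⊕ ((7 ⊕ 3) ⊕ (2 ⊗ 6))) gives 2.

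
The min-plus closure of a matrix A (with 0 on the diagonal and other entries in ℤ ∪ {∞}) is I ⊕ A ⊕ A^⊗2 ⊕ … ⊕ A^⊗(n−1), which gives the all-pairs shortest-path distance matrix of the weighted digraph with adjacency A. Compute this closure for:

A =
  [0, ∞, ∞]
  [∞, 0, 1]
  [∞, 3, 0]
Closure =
  [0, ∞, ∞]
  [∞, 0, 1]
  [∞, 3, 0]

This is the Floyd-Warshall all-pairs shortest-path computation. For each intermediate vertex k = 0, 1, …, 2, update dist[i][j] ← min(dist[i][j], dist[i][k] + dist[k][j]). The final matrix gives, for each (i, j), the minimum total weight of any directed path from i to j (possibly empty when i = j).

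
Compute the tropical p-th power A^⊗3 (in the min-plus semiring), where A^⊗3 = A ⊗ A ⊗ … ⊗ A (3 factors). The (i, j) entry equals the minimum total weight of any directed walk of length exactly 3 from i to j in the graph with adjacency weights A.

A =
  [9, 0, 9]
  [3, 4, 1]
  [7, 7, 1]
A^⊗3 =
  [7, 3, 2]
  [6, 7, 3]
  [9, 8, 3]

Each entry (A^⊗3)_ij equals the minimum over all length-3 walks i = v_0 → v_1 → … → v_3 = j of Σ_t A[v_t][v_{t+1}]. For example, for (i, j) = (0, 2) we minimise over 9 possible intermediate vertex sequences; the minimum is 2, attained along the walk 0 → 1 → 2 → 2.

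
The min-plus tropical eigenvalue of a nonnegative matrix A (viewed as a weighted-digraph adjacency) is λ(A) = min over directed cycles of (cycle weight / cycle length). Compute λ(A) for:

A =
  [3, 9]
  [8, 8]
λ(A) = 3

Enumerate directed cycles and compute their means (weight / length). Sample:
  cycle 0 → 0: weight = 3, length = 1, mean = 3/1 ≈ 3.000
  cycle 1 → 1: weight = 8, length = 1, mean = 8/1 ≈ 8.000
  cycle 0 → 1 → 0: weight = 17, length = 2, mean = 17/2 ≈ 8.500
  cycle 1 → 0 → 1: weight = 17, length = 2, mean = 17/2 ≈ 8.500
Minimum mean = 3.000, attained e.g. along the cycle 0 → 0 with weight 3 and length 1. So λ(A) = 3/1 = 3.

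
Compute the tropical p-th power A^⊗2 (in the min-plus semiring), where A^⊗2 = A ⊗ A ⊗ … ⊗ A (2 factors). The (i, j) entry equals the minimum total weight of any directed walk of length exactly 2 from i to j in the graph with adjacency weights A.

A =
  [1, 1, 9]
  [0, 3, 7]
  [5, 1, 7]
A^⊗2 =
  [1, 2, 8]
  [1, 1, 9]
  [1, 4, 8]

Each entry (A^⊗2)_ij equals the minimum over all length-2 walks i = v_0 → v_1 → … → v_2 = j of Σ_t A[v_t][v_{t+1}]. For example, for (i, j) = (0, 2) we minimise over 3 possible intermediate vertex sequences; the minimum is 8, attained along the walk 0 → 1 → 2.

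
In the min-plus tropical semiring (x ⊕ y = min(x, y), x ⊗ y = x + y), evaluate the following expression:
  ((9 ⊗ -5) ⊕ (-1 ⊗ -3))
((9 ⊗ -5) ⊕ (-1 ⊗ -3)) = -4

Expand innermost to outermost. Recall ⊕ takes the minimum of its arguments and ⊗ takes their sum. Working out the expression ((9 ⊗ -5) ⊕ (-1 ⊗ -3)) gives -4.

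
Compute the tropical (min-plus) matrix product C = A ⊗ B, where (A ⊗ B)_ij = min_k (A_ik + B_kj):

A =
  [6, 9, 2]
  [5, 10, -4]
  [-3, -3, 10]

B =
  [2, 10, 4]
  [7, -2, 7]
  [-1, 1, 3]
A ⊗ B =
  [1, 3, 5]
  [-5, -3, -1]
  [-1, -5, 1]

Apply the min-plus product entry-by-entry:
  C[0][0] = min over k of (A[0][0] + B[0][0] = 6 + 2 = 8, A[0][1] + B[1][0] = 9 + 7 = 16, A[0][2] + B[2][0] = 2 + -1 = 1) = 1 (attained at k = 2)
  C[0][1] = min over k of (A[0][0] + B[0][1] = 6 + 10 = 16, A[0][1] + B[1][1] = 9 + -2 = 7, A[0][2] + B[2][1] = 2 + 1 = 3) = 3 (attained at k = 2)
  C[0][2] = min over k of (A[0][0] + B[0][2] = 6 + 4 = 10, A[0][1] + B[1][2] = 9 + 7 = 16, A[0][2] + B[2][2] = 2 + 3 = 5) = 5 (attained at k = 2)
  C[1][0] = min over k of (A[1][0] + B[0][0] = 5 + 2 = 7, A[1][1] + B[1][0] = 10 + 7 = 17, A[1][2] + B[2][0] = -4 + -1 = -5) = -5 (attained at k = 2)
  C[1][1] = min over k of (A[1][0] + B[0][1] = 5 + 10 = 15, A[1][1] + B[1][1] = 10 + -2 = 8, A[1][2] + B[2][1] = -4 + 1 = -3) = -3 (attained at k = 2)
  C[1][2] = min over k of (A[1][0] + B[0][2] = 5 + 4 = 9, A[1][1] + B[1][2] = 10 + 7 = 17, A[1][2] + B[2][2] = -4 + 3 = -1) = -1 (attained at k = 2)
  C[2][0] = min over k of (A[2][0] + B[0][0] = -3 + 2 = -1, A[2][1] + B[1][0] = -3 + 7 = 4, A[2][2] + B[2][0] = 10 + -1 = 9) = -1 (attained at k = 0)
  C[2][1] = min over k of (A[2][0] + B[0][1] = -3 + 10 = 7, A[2][1] + B[1][1] = -3 + -2 = -5, A[2][2] + B[2][1] = 10 + 1 = 11) = -5 (attained at k = 1)
  C[2][2] = min over k of (A[2][0] + B[0][2] = -3 + 4 = 1, A[2][1] + B[1][2] = -3 + 7 = 4, A[2][2] + B[2][2] = 10 + 3 = 13) = 1 (attained at k = 0)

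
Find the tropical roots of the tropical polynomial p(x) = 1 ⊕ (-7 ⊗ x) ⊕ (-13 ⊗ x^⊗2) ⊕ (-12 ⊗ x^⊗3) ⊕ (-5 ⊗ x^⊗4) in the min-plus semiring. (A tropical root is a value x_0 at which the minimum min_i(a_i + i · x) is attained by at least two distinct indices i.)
Roots: {-7, -1, 6, 8}

Each tropical root is a break point of the lower envelope of the lines y = a_i + i · x (there are 5 lines, with slopes 0, 1, ..., 4). Only the lines that attain the minimum somewhere contribute to roots; other lines are dominated. Here the surviving (envelope) indices are i = 4, i = 3, i = 2, i = 1, i = 0.
Intersections between consecutive envelope lines give the roots: for adjacent envelope indices i < j the intersection is x = (a_i − a_j) / (j − i). Reading off the sorted break points: {-7, -1, 6, 8}.
Verification: at each break x_0, at least two indices attain the minimum of min_i(a_i + i · x_0).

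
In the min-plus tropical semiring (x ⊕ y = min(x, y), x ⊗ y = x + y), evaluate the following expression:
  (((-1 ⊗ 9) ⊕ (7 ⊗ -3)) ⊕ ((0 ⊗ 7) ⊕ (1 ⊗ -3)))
(((-1 ⊗ 9) ⊕ (7 ⊗ -3)) ⊕ ((0 ⊗ 7) ⊕ (1 ⊗ -3))) = -2

Expand innermost to outermost. Recall ⊕ takes the minimum of its arguments and ⊗ takes their sum. Working out the expression (((-1 ⊗ 9) ⊕ (7 ⊗ -3)) ⊕ ((0 ⊗ 7) ⊕ (1 ⊗ -3))) gives -2.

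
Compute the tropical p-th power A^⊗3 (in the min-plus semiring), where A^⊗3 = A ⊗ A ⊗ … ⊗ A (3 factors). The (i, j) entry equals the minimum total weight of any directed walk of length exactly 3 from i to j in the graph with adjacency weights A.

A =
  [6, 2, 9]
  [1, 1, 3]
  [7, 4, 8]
A^⊗3 =
  [4, 4, 6]
  [3, 3, 5]
  [6, 6, 8]

Each entry (A^⊗3)_ij equals the minimum over all length-3 walks i = v_0 → v_1 → … → v_3 = j of Σ_t A[v_t][v_{t+1}]. For example, for (i, j) = (0, 2) we minimise over 9 possible intermediate vertex sequences; the minimum is 6, attained along the walk 0 → 1 → 1 → 2.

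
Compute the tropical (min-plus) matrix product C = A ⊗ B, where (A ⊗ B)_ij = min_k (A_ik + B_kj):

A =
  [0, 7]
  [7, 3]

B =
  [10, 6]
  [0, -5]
A ⊗ B =
  [7, 2]
  [3, -2]

Apply the min-plus product entry-by-entry:
  C[0][0] = min over k of (A[0][0] + B[0][0] = 0 + 10 = 10, A[0][1] + B[1][0] = 7 + 0 = 7) = 7 (attained at k = 1)
  C[0][1] = min over k of (A[0][0] + B[0][1] = 0 + 6 = 6, A[0][1] + B[1][1] = 7 + -5 = 2) = 2 (attained at k = 1)
  C[1][0] = min over k of (A[1][0] + B[0][0] = 7 + 10 = 17, A[1][1] + B[1][0] = 3 + 0 = 3) = 3 (attained at k = 1)
  C[1][1] = min over k of (A[1][0] + B[0][1] = 7 + 6 = 13, A[1][1] + B[1][1] = 3 + -5 = -2) = -2 (attained at k = 1)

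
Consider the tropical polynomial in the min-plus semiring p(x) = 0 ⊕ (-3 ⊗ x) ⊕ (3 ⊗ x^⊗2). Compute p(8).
p(8) = 0

A tropical monomial a ⊗ x^⊗i evaluates to a + i · x. Evaluating each term at x = 8:
  Term 0 contributes 0 + 0 · 8 = 0
  Term 1 contributes -3 + 1 · 8 = 5
  Term 2 contributes 3 + 2 · 8 = 19
p(8) = ⊕ of these = min[0, 5, 19] = 0.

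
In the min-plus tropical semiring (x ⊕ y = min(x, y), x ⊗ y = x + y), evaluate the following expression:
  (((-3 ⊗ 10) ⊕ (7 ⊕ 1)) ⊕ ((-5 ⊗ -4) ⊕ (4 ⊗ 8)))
(((-3 ⊗ 10) ⊕ (7 ⊕ 1)) ⊕ ((-5 ⊗ -4) ⊕ (4 ⊗ 8))) = -9

Expand innermost to outermost. Recall ⊕ takes the minimum of its arguments and ⊗ takes their sum. Working out the expression (((-3 ⊗ 10) ⊕ (7 ⊕ 1)) ⊕ ((-5 ⊗ -4) ⊕ (4 ⊗ 8))) gives -9.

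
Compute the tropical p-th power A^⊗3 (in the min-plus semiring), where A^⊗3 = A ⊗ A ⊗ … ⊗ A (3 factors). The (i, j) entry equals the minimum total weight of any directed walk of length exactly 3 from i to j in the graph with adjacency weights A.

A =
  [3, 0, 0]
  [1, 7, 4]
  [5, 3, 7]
A^⊗3 =
  [4, 1, 1]
  [2, 4, 4]
  [6, 4, 4]

Each entry (A^⊗3)_ij equals the minimum over all length-3 walks i = v_0 → v_1 → … → v_3 = j of Σ_t A[v_t][v_{t+1}]. For example, for (i, j) = (0, 2) we minimise over 9 possible intermediate vertex sequences; the minimum is 1, attained along the walk 0 → 1 → 0 → 2.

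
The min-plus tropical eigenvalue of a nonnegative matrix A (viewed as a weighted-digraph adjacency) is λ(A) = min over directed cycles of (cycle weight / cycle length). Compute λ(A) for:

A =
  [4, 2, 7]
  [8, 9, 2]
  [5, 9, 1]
λ(A) = 1

Enumerate directed cycles and compute their means (weight / length). Sample:
  cycle 0 → 0: weight = 4, length = 1, mean = 4/1 ≈ 4.000
  cycle 1 → 1: weight = 9, length = 1, mean = 9/1 ≈ 9.000
  cycle 2 → 2: weight = 1, length = 1, mean = 1/1 ≈ 1.000
  cycle 0 → 1 → 0: weight = 10, length = 2, mean = 10/2 ≈ 5.000
  cycle 0 → 2 → 0: weight = 12, length = 2, mean = 12/2 ≈ 6.000
  cycle 1 → 0 → 1: weight = 10, length = 2, mean = 10/2 ≈ 5.000
Minimum mean = 1.000, attained e.g. along the cycle 2 → 2 with weight 1 and length 1. So λ(A) = 1/1 = 1.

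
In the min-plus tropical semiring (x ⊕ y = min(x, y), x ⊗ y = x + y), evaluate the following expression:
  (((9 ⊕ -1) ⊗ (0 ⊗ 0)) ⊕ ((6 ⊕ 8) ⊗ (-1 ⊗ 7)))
(((9 ⊕ -1) ⊗ (0 ⊗ 0)) ⊕ ((6 ⊕ 8) ⊗ (-1 ⊗ 7))) = -1

Expand innermost to outermost. Recall ⊕ takes the minimum of its arguments and ⊗ takes their sum. Working out the expression (((9 ⊕ -1) ⊗ (0 ⊗ 0)) ⊕ ((6 ⊕ 8) ⊗ (-1 ⊗ 7))) gives -1.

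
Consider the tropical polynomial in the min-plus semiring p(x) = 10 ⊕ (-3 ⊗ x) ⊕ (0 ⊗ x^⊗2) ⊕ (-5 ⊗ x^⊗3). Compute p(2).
p(2) = -1

A tropical monomial a ⊗ x^⊗i evaluates to a + i · x. Evaluating each term at x = 2:
  Term 0 contributes 10 + 0 · 2 = 10
  Term 1 contributes -3 + 1 · 2 = -1
  Term 2 contributes 0 + 2 · 2 = 4
  Term 3 contributes -5 + 3 · 2 = 1
p(2) = ⊕ of these = min[10, -1, 4, 1] = -1.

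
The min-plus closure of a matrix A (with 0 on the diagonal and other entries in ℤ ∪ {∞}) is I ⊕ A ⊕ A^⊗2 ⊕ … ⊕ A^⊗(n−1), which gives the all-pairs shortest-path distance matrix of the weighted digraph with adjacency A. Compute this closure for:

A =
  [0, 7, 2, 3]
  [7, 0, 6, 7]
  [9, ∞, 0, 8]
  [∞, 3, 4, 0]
Closure =
  [0, 6, 2, 3]
  [7, 0, 6, 7]
  [9, 11, 0, 8]
  [10, 3, 4, 0]

This is the Floyd-Warshall all-pairs shortest-path computation. For each intermediate vertex k = 0, 1, …, 3, update dist[i][j] ← min(dist[i][j], dist[i][k] + dist[k][j]). The final matrix gives, for each (i, j), the minimum total weight of any directed path from i to j (possibly empty when i = j).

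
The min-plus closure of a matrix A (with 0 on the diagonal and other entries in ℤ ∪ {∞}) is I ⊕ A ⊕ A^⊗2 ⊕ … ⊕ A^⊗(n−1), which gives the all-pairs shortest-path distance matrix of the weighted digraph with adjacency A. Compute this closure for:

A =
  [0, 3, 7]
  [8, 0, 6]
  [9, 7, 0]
Closure =
  [0, 3, 7]
  [8, 0, 6]
  [9, 7, 0]

This is the Floyd-Warshall all-pairs shortest-path computation. For each intermediate vertex k = 0, 1, …, 2, update dist[i][j] ← min(dist[i][j], dist[i][k] + dist[k][j]). The final matrix gives, for each (i, j), the minimum total weight of any directed path from i to j (possibly empty when i = j).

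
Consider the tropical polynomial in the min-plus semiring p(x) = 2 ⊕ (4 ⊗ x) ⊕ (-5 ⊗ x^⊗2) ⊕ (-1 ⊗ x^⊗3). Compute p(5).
p(5) = 2

A tropical monomial a ⊗ x^⊗i evaluates to a + i · x. Evaluating each term at x = 5:
  Term 0 contributes 2 + 0 · 5 = 2
  Term 1 contributes 4 + 1 · 5 = 9
  Term 2 contributes -5 + 2 · 5 = 5
  Term 3 contributes -1 + 3 · 5 = 14
p(5) = ⊕ of these = min[2, 9, 5, 14] = 2.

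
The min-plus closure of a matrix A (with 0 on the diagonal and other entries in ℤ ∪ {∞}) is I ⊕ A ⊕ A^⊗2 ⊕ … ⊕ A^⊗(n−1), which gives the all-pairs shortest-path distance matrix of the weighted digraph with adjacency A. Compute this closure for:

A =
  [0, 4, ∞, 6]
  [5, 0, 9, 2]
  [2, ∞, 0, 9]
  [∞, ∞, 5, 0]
Closure =
  [0, 4, 11, 6]
  [5, 0, 7, 2]
  [2, 6, 0, 8]
  [7, 11, 5, 0]

This is the Floyd-Warshall all-pairs shortest-path computation. For each intermediate vertex k = 0, 1, …, 3, update dist[i][j] ← min(dist[i][j], dist[i][k] + dist[k][j]). The final matrix gives, for each (i, j), the minimum total weight of any directed path from i to j (possibly empty when i = j).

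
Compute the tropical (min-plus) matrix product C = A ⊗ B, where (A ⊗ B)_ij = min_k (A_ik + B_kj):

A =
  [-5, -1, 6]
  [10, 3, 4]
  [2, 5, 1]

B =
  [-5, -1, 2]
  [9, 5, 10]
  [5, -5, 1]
A ⊗ B =
  [-10, -6, -3]
  [5, -1, 5]
  [-3, -4, 2]

Apply the min-plus product entry-by-entry:
  C[0][0] = min over k of (A[0][0] + B[0][0] = -5 + -5 = -10, A[0][1] + B[1][0] = -1 + 9 = 8, A[0][2] + B[2][0] = 6 + 5 = 11) = -10 (attained at k = 0)
  C[0][1] = min over k of (A[0][0] + B[0][1] = -5 + -1 = -6, A[0][1] + B[1][1] = -1 + 5 = 4, A[0][2] + B[2][1] = 6 + -5 = 1) = -6 (attained at k = 0)
  C[0][2] = min over k of (A[0][0] + B[0][2] = -5 + 2 = -3, A[0][1] + B[1][2] = -1 + 10 = 9, A[0][2] + B[2][2] = 6 + 1 = 7) = -3 (attained at k = 0)
  C[1][0] = min over k of (A[1][0] + B[0][0] = 10 + -5 = 5, A[1][1] + B[1][0] = 3 + 9 = 12, A[1][2] + B[2][0] = 4 + 5 = 9) = 5 (attained at k = 0)
  C[1][1] = min over k of (A[1][0] + B[0][1] = 10 + -1 = 9, A[1][1] + B[1][1] = 3 + 5 = 8, A[1][2] + B[2][1] = 4 + -5 = -1) = -1 (attained at k = 2)
  C[1][2] = min over k of (A[1][0] + B[0][2] = 10 + 2 = 12, A[1][1] + B[1][2] = 3 + 10 = 13, A[1][2] + B[2][2] = 4 + 1 = 5) = 5 (attained at k = 2)
  C[2][0] = min over k of (A[2][0] + B[0][0] = 2 + -5 = -3, A[2][1] + B[1][0] = 5 + 9 = 14, A[2][2] + B[2][0] = 1 + 5 = 6) = -3 (attained at k = 0)
  C[2][1] = min over k of (A[2][0] + B[0][1] = 2 + -1 = 1, A[2][1] + B[1][1] = 5 + 5 = 10, A[2][2] + B[2][1] = 1 + -5 = -4) = -4 (attained at k = 2)
  C[2][2] = min over k of (A[2][0] + B[0][2] = 2 + 2 = 4, A[2][1] + B[1][2] = 5 + 10 = 15, A[2][2] + B[2][2] = 1 + 1 = 2) = 2 (attained at k = 2)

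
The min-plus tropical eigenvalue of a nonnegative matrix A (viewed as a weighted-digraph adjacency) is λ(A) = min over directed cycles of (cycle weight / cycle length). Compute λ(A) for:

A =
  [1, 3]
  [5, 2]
λ(A) = 1

Enumerate directed cycles and compute their means (weight / length). Sample:
  cycle 0 → 0: weight = 1, length = 1, mean = 1/1 ≈ 1.000
  cycle 1 → 1: weight = 2, length = 1, mean = 2/1 ≈ 2.000
  cycle 0 → 1 → 0: weight = 8, length = 2, mean = 8/2 ≈ 4.000
  cycle 1 → 0 → 1: weight = 8, length = 2, mean = 8/2 ≈ 4.000
Minimum mean = 1.000, attained e.g. along the cycle 0 → 0 with weight 1 and length 1. So λ(A) = 1/1 = 1.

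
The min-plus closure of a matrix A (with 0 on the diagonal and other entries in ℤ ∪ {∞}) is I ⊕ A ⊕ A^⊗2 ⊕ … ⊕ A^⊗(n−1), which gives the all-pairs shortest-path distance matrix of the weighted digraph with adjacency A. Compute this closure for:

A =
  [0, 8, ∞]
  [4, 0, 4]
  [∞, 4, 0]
Closure =
  [0, 8, 12]
  [4, 0, 4]
  [8, 4, 0]

This is the Floyd-Warshall all-pairs shortest-path computation. For each intermediate vertex k = 0, 1, …, 2, update dist[i][j] ← min(dist[i][j], dist[i][k] + dist[k][j]). The final matrix gives, for each (i, j), the minimum total weight of any directed path from i to j (possibly empty when i = j).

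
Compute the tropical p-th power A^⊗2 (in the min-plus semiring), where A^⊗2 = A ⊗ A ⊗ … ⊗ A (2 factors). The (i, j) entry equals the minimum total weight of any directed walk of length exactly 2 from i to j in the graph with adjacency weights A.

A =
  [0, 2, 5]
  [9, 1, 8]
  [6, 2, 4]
A^⊗2 =
  [0, 2, 5]
  [9, 2, 9]
  [6, 3, 8]

Each entry (A^⊗2)_ij equals the minimum over all length-2 walks i = v_0 → v_1 → … → v_2 = j of Σ_t A[v_t][v_{t+1}]. For example, for (i, j) = (0, 2) we minimise over 3 possible intermediate vertex sequences; the minimum is 5, attained along the walk 0 → 0 → 2.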